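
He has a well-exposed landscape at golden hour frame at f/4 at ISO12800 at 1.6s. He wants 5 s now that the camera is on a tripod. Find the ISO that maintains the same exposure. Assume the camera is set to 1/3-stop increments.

ISO 4000

Shutter speed: 1.6 → 2 → 2.5 → 3.2 → 4 → 5 — 1 2/3 stops longer (brighter).
Need 1 2/3 stops darker from the ISO: 12800 → 10000 → 8000 → 6400 → 5000 → 4000.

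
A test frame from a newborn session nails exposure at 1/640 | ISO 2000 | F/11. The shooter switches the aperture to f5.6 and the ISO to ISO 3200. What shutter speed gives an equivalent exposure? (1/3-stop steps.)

Aperture: f/11 → f/10 → f/9 → f/8 → f/7.1 → f/6.3 → f/5.6 — 2 stops larger aperture (brighter).
ISO: 2000 → 2500 → 3200 — 2/3 stop raised (brighter).
Net change so far: 2 2/3 stops brighter. Offset with the shutter speed: 1/640 → 1/800 → 1/1000 → 1/1250 → 1/1600 → 1/2000 → 1/2500 → 1/3200 → 1/4000.

1/4000s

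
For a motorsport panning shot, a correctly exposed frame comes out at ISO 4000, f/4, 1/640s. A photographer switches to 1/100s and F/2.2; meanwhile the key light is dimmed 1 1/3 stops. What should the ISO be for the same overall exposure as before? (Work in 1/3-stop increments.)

Scene light: 1 1/3 stops darker.
Shutter speed: 1/640 → 1/500 → 1/400 → 1/320 → 1/250 → 1/200 → 1/160 → 1/125 → 1/100 — 2 2/3 stops slower (brighter).
Aperture: f/4 → f/3.5 → f/3.2 → f/2.8 → f/2.5 → f/2.2 — 1 2/3 stops larger aperture (brighter).
Net so far: 3 stops brighter. ISO: 4000 → 3200 → 2500 → 2000 → 1600 → 1250 → 1000 → 800 → 640 → 500.

ISO 500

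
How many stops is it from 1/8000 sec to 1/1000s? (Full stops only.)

1/8000 → 1/4000 → 1/2000 → 1/1000 — count the steps: 3 stops.

3 stops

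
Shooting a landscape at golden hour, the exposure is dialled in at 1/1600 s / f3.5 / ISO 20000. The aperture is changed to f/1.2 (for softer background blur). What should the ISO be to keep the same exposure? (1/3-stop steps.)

ISO 2500

Aperture: f/3.5 → f/3.2 → f/2.8 → f/2.5 → f/2.2 → f/2 → f/1.8 → f/1.6 → f/1.4 → f/1.2 — 3 stops wider (brighter).
Need 3 stops darker from the ISO: 20000 → 16000 → 12800 → 10000 → 8000 → 6400 → 5000 → 4000 → 3200 → 2500.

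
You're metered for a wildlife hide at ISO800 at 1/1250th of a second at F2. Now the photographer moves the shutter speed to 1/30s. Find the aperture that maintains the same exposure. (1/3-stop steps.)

f/13

Shutter speed: 1/1250 → 1/1000 → 1/800 → 1/640 → 1/500 → 1/400 → 1/320 → 1/250 → 1/200 → 1/160 → 1/125 → 1/100 → 1/80 → 1/60 → 1/50 → 1/40 → 1/30 — 5 1/3 stops slower (brighter).
Need 5 1/3 stops darker from the aperture: f/2 → f/2.2 → f/2.5 → f/2.8 → f/3.2 → f/3.5 → f/4 → f/4.5 → f/5 → f/5.6 → f/6.3 → f/7.1 → f/8 → f/9 → f/10 → f/11 → f/13.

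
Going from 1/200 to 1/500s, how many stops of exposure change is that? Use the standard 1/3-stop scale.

1/200 → 1/250 → 1/320 → 1/400 → 1/500 — count the steps: 4 third-stops = 1 1/3 stops.

1 1/3 stops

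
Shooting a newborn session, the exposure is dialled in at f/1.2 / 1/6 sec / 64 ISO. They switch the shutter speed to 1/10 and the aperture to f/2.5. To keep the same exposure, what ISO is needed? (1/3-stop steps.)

Shutter speed: 1/6 → 1/8 → 1/10 — 2/3 stop shorter (darker).
Aperture: f/1.2 → f/1.4 → f/1.6 → f/1.8 → f/2 → f/2.2 → f/2.5 — 2 stops stopped down (darker).
Net change so far: 2 2/3 stops darker. Offset with the ISO: 64 → 80 → 100 → 125 → 160 → 200 → 250 → 320 → 400.

ISO 400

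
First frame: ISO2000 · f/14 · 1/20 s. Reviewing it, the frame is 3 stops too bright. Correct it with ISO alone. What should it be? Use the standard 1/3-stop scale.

ISO 250

Overexposed by 3 stops → need 3 stops darker.
ISO: 2000 → 1600 → 1250 → 1000 → 800 → 640 → 500 → 400 → 320 → 250.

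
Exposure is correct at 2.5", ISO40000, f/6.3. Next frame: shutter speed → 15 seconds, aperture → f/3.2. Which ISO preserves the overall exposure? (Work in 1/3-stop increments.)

ISO 1600

Shutter speed: 2.5 → 3.2 → 4 → 5 → 6 → 8 → 10 → 13 → 15 — 2 2/3 stops longer (brighter).
Aperture: f/6.3 → f/5.6 → f/5 → f/4.5 → f/4 → f/3.5 → f/3.2 — 2 stops larger aperture (brighter).
Net change so far: 4 2/3 stops brighter. Offset with the ISO: 40000 → 32000 → 25600 → 20000 → 16000 → 12800 → 10000 → 8000 → 6400 → 5000 → 4000 → 3200 → 2500 → 2000 → 1600.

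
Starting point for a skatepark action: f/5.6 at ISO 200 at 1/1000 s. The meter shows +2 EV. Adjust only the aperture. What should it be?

Overexposed by 2 stops → need 2 stops darker.
Aperture: f/5.6 → f/8 → f/11.

f/11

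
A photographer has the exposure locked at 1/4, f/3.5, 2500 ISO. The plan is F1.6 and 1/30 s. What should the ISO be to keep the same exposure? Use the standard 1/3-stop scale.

ISO 4000

Aperture: f/3.5 → f/3.2 → f/2.8 → f/2.5 → f/2.2 → f/2 → f/1.8 → f/1.6 — 2 1/3 stops opened up (brighter).
Shutter speed: 1/4 → 1/5 → 1/6 → 1/8 → 1/10 → 1/13 → 1/15 → 1/20 → 1/25 → 1/30 — 3 stops shorter (darker).
Net change so far: 2/3 stop darker. Offset with the ISO: 2500 → 3200 → 4000.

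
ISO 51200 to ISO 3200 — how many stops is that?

51200 → 25600 → 12800 → 6400 → 3200 — count the steps: 4 stops.

4 stops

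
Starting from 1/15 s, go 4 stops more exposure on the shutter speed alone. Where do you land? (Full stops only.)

1 s

Shutter speed: 1/15 → 1/8 → 1/4 → 1/2 → 1 — 4 stops slower (brighter).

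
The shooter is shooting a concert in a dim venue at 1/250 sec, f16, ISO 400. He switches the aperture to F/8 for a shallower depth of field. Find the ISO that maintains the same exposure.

ISO 100

Aperture: f/16 → f/11 → f/8 — 2 stops larger aperture (brighter).
Need 2 stops darker from the ISO: 400 → 200 → 100.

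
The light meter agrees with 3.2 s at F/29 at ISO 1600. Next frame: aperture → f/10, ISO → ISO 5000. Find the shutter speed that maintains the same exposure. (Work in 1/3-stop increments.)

Aperture: f/29 → f/25 → f/22 → f/20 → f/18 → f/16 → f/14 → f/13 → f/11 → f/10 — 3 stops wider (brighter).
ISO: 1600 → 2000 → 2500 → 3200 → 4000 → 5000 — 1 2/3 stops raised (brighter).
Net change so far: 4 2/3 stops brighter. Offset with the shutter speed: 3.2 → 2.5 → 2 → 1.6 → 1.3 → 1 → 0.8 → 0.6 → 0.5 → 0.4 → 0.3 → 1/4 → 1/5 → 1/6 → 1/8.

1/8s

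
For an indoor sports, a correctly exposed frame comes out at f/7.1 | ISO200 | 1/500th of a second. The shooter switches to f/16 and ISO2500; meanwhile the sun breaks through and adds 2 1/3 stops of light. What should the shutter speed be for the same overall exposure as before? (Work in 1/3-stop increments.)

1/6400s

Scene light: 2 1/3 stops brighter.
Aperture: f/7.1 → f/8 → f/9 → f/10 → f/11 → f/13 → f/14 → f/16 — 2 1/3 stops smaller aperture (darker).
ISO: 200 → 250 → 320 → 400 → 500 → 640 → 800 → 1000 → 1250 → 1600 → 2000 → 2500 — 3 2/3 stops higher (brighter).
Net so far: 3 2/3 stops brighter. Shutter speed: 1/500 → 1/640 → 1/800 → 1/1000 → 1/1250 → 1/1600 → 1/2000 → 1/2500 → 1/3200 → 1/4000 → 1/5000 → 1/6400.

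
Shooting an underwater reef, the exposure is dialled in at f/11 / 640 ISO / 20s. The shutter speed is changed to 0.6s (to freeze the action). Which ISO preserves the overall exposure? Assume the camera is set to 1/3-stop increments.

ISO 20000

Shutter speed: 20 → 15 → 13 → 10 → 8 → 6 → 5 → 4 → 3.2 → 2.5 → 2 → 1.6 → 1.3 → 1 → 0.8 → 0.6 — 5 stops shorter (darker).
Need 5 stops brighter from the ISO: 640 → 800 → 1000 → 1250 → 1600 → 2000 → 2500 → 3200 → 4000 → 5000 → 6400 → 8000 → 10000 → 12800 → 16000 → 20000.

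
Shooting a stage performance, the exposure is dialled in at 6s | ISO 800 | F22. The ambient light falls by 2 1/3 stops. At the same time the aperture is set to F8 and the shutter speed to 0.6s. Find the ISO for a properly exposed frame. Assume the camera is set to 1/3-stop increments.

ISO 5000

Scene light: 2 1/3 stops darker.
Aperture: f/22 → f/20 → f/18 → f/16 → f/14 → f/13 → f/11 → f/10 → f/9 → f/8 — 3 stops wider (brighter).
Shutter speed: 6 → 5 → 4 → 3.2 → 2.5 → 2 → 1.6 → 1.3 → 1 → 0.8 → 0.6 — 3 1/3 stops shorter (darker).
Net so far: 2 2/3 stops darker. ISO: 800 → 1000 → 1250 → 1600 → 2000 → 2500 → 3200 → 4000 → 5000.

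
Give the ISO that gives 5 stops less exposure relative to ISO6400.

ISO: 6400 → 3200 → 1600 → 800 → 400 → 200 — 5 stops lower (darker).

ISO 200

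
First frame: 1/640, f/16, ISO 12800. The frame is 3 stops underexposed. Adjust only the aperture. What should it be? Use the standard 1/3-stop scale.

Underexposed by 3 stops → need 3 stops brighter.
Aperture: f/16 → f/14 → f/13 → f/11 → f/10 → f/9 → f/8 → f/7.1 → f/6.3 → f/5.6.

f/5.6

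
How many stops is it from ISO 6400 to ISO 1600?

6400 → 3200 → 1600 — count the steps: 2 stops.

2 stops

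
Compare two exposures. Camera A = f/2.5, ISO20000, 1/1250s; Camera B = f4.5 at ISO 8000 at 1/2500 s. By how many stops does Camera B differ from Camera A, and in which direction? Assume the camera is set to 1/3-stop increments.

4 stops darker

Aperture: f/2.5 → f/2.8 → f/3.2 → f/3.5 → f/4 → f/4.5 — 1 2/3 stops stopped down (darker).
Shutter speed: 1/1250 → 1/1600 → 1/2000 → 1/2500 — 1 stop faster (darker).
ISO: 20000 → 16000 → 12800 → 10000 → 8000 — 1 1/3 stops dropped (darker).
Net: −1 2/3 −1 −1 1/3 = −4 stops.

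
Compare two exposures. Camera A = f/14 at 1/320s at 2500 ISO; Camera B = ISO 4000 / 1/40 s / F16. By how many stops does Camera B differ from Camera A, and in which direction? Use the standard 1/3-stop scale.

Aperture: f/14 → f/16 — 1/3 stop smaller aperture (darker).
Shutter speed: 1/320 → 1/250 → 1/200 → 1/160 → 1/125 → 1/100 → 1/80 → 1/60 → 1/50 → 1/40 — 3 stops slower (brighter).
ISO: 2500 → 3200 → 4000 — 2/3 stop higher (brighter).
Net: −1/3 +3 +2/3 = +3 1/3 stops.

3 1/3 stops brighter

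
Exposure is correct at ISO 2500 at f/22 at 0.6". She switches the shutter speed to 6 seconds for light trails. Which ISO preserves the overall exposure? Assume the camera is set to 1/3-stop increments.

ISO 250

Shutter speed: 0.6 → 0.8 → 1 → 1.3 → 1.6 → 2 → 2.5 → 3.2 → 4 → 5 → 6 — 3 1/3 stops longer (brighter).
Need 3 1/3 stops darker from the ISO: 2500 → 2000 → 1600 → 1250 → 1000 → 800 → 640 → 500 → 400 → 320 → 250.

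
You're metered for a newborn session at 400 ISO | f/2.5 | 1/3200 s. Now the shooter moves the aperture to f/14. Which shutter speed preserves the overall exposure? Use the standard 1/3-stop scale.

1/100s

Aperture: f/2.5 → f/2.8 → f/3.2 → f/3.5 → f/4 → f/4.5 → f/5 → f/5.6 → f/6.3 → f/7.1 → f/8 → f/9 → f/10 → f/11 → f/13 → f/14 — 5 stops smaller aperture (darker).
Need 5 stops brighter from the shutter speed: 1/3200 → 1/2500 → 1/2000 → 1/1600 → 1/1250 → 1/1000 → 1/800 → 1/640 → 1/500 → 1/400 → 1/320 → 1/250 → 1/200 → 1/160 → 1/125 → 1/100.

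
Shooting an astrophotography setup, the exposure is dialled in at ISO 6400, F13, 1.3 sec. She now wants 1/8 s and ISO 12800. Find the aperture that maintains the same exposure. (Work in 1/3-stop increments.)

f/5.6

Shutter speed: 1.3 → 1 → 0.8 → 0.6 → 0.5 → 0.4 → 0.3 → 1/4 → 1/5 → 1/6 → 1/8 — 3 1/3 stops shorter (darker).
ISO: 6400 → 8000 → 10000 → 12800 — 1 stop higher (brighter).
Net change so far: 2 1/3 stops darker. Offset with the aperture: f/13 → f/11 → f/10 → f/9 → f/8 → f/7.1 → f/6.3 → f/5.6.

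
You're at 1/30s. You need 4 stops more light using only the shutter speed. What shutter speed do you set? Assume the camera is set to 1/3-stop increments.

Shutter speed: 1/30 → 1/25 → 1/20 → 1/15 → 1/13 → 1/10 → 1/8 → 1/6 → 1/5 → 1/4 → 0.3 → 0.4 → 0.5 — 4 stops slower (brighter).

0.5 s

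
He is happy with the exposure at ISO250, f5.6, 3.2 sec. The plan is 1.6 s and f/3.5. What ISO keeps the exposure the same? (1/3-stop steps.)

ISO 200

Shutter speed: 3.2 → 2.5 → 2 → 1.6 — 1 stop shorter (darker).
Aperture: f/5.6 → f/5 → f/4.5 → f/4 → f/3.5 — 1 1/3 stops larger aperture (brighter).
Net change so far: 1/3 stop brighter. Offset with the ISO: 250 → 200.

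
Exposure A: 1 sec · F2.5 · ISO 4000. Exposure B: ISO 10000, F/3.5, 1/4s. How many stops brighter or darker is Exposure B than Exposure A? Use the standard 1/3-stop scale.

Aperture: f/2.5 → f/2.8 → f/3.2 → f/3.5 — 1 stop narrower (darker).
Shutter speed: 1 → 0.8 → 0.6 → 0.5 → 0.4 → 0.3 → 1/4 — 2 stops faster (darker).
ISO: 4000 → 5000 → 6400 → 8000 → 10000 — 1 1/3 stops raised (brighter).
Net: −1 −2 +1 1/3 = −1 2/3 stops.

1 2/3 stops darker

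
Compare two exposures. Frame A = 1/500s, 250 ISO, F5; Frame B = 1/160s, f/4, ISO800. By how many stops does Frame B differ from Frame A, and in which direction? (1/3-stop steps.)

Aperture: f/5 → f/4.5 → f/4 — 2/3 stop opened up (brighter).
Shutter speed: 1/500 → 1/400 → 1/320 → 1/250 → 1/200 → 1/160 — 1 2/3 stops longer (brighter).
ISO: 250 → 320 → 400 → 500 → 640 → 800 — 1 2/3 stops higher (brighter).
Net: +2/3 +1 2/3 +1 2/3 = +4 stops.

4 stops brighter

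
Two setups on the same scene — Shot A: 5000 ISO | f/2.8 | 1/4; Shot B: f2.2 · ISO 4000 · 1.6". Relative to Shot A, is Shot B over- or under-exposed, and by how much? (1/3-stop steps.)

Aperture: f/2.8 → f/2.5 → f/2.2 — 2/3 stop wider (brighter).
Shutter speed: 1/4 → 0.3 → 0.4 → 0.5 → 0.6 → 0.8 → 1 → 1.3 → 1.6 — 2 2/3 stops slower (brighter).
ISO: 5000 → 4000 — 1/3 stop dropped (darker).
Net: +2/3 +2 2/3 −1/3 = +3 stops.

3 stops brighter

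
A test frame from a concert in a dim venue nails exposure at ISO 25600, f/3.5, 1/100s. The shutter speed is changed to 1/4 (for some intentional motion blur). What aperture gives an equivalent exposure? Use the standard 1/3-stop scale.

f/18

Shutter speed: 1/100 → 1/80 → 1/60 → 1/50 → 1/40 → 1/30 → 1/25 → 1/20 → 1/15 → 1/13 → 1/10 → 1/8 → 1/6 → 1/5 → 1/4 — 4 2/3 stops longer (brighter).
Need 4 2/3 stops darker from the aperture: f/3.5 → f/4 → f/4.5 → f/5 → f/5.6 → f/6.3 → f/7.1 → f/8 → f/9 → f/10 → f/11 → f/13 → f/14 → f/16 → f/18.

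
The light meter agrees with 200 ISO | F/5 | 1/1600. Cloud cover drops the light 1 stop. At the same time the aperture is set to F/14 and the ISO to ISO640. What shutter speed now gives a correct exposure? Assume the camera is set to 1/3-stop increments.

1/320s

Scene light: 1 stop darker.
Aperture: f/5 → f/5.6 → f/6.3 → f/7.1 → f/8 → f/9 → f/10 → f/11 → f/13 → f/14 — 3 stops stopped down (darker).
ISO: 200 → 250 → 320 → 400 → 500 → 640 — 1 2/3 stops higher (brighter).
Net so far: 2 1/3 stops darker. Shutter speed: 1/1600 → 1/1250 → 1/1000 → 1/800 → 1/640 → 1/500 → 1/400 → 1/320.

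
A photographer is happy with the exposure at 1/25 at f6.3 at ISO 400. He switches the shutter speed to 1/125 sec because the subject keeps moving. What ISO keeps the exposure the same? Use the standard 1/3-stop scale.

ISO 2000

Shutter speed: 1/25 → 1/30 → 1/40 → 1/50 → 1/60 → 1/80 → 1/100 → 1/125 — 2 1/3 stops shorter (darker).
Need 2 1/3 stops brighter from the ISO: 400 → 500 → 640 → 800 → 1000 → 1250 → 1600 → 2000.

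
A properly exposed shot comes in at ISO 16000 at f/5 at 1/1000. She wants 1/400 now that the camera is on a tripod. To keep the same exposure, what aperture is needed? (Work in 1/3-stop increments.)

Shutter speed: 1/1000 → 1/800 → 1/640 → 1/500 → 1/400 — 1 1/3 stops slower (brighter).
Need 1 1/3 stops darker from the aperture: f/5 → f/5.6 → f/6.3 → f/7.1 → f/8.

f/8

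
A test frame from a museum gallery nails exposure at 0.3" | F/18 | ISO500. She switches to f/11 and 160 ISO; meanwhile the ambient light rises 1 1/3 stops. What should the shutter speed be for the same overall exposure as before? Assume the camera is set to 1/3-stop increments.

1/6s

Scene light: 1 1/3 stops brighter.
Aperture: f/18 → f/16 → f/14 → f/13 → f/11 — 1 1/3 stops larger aperture (brighter).
ISO: 500 → 400 → 320 → 250 → 200 → 160 — 1 2/3 stops lower (darker).
Net so far: 1 stop brighter. Shutter speed: 0.3 → 1/4 → 1/5 → 1/6.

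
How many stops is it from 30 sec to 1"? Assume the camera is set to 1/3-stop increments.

5 stops

30 → 25 → 20 → 15 → 13 → 10 → 8 → 6 → 5 → 4 → 3.2 → 2.5 → 2 → 1.6 → 1.3 → 1 — count the steps: 15 third-stops = 5 stops.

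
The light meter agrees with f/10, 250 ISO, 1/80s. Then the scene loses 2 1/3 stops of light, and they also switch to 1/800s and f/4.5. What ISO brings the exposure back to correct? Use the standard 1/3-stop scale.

Scene light: 2 1/3 stops darker.
Shutter speed: 1/80 → 1/100 → 1/125 → 1/160 → 1/200 → 1/250 → 1/320 → 1/400 → 1/500 → 1/640 → 1/800 — 3 1/3 stops faster (darker).
Aperture: f/10 → f/9 → f/8 → f/7.1 → f/6.3 → f/5.6 → f/5 → f/4.5 — 2 1/3 stops larger aperture (brighter).
Net so far: 3 1/3 stops darker. ISO: 250 → 320 → 400 → 500 → 640 → 800 → 1000 → 1250 → 1600 → 2000 → 2500.

ISO 2500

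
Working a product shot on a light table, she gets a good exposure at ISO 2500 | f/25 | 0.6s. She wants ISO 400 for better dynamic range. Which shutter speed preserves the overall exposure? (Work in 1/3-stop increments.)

4 s

ISO: 2500 → 2000 → 1600 → 1250 → 1000 → 800 → 640 → 500 → 400 — 2 2/3 stops dropped (darker).
Need 2 2/3 stops brighter from the shutter speed: 0.6 → 0.8 → 1 → 1.3 → 1.6 → 2 → 2.5 → 3.2 → 4.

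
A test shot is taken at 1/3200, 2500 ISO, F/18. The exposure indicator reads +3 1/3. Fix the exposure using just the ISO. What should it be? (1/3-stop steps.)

ISO 250

Overexposed by 3 1/3 stops → need 3 1/3 stops darker.
ISO: 2500 → 2000 → 1600 → 1250 → 1000 → 800 → 640 → 500 → 400 → 320 → 250.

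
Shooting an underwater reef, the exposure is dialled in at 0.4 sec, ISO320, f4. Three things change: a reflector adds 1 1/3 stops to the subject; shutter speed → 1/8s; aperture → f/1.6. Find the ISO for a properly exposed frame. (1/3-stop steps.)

Scene light: 1 1/3 stops brighter.
Shutter speed: 0.4 → 0.3 → 1/4 → 1/5 → 1/6 → 1/8 — 1 2/3 stops faster (darker).
Aperture: f/4 → f/3.5 → f/3.2 → f/2.8 → f/2.5 → f/2.2 → f/2 → f/1.8 → f/1.6 — 2 2/3 stops larger aperture (brighter).
Net so far: 2 1/3 stops brighter. ISO: 320 → 250 → 200 → 160 → 125 → 100 → 80 → 64.

ISO 64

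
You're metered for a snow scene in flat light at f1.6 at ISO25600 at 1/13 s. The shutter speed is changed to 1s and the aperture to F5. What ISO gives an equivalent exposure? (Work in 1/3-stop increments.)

ISO 20000

Shutter speed: 1/13 → 1/10 → 1/8 → 1/6 → 1/5 → 1/4 → 0.3 → 0.4 → 0.5 → 0.6 → 0.8 → 1 — 3 2/3 stops longer (brighter).
Aperture: f/1.6 → f/1.8 → f/2 → f/2.2 → f/2.5 → f/2.8 → f/3.2 → f/3.5 → f/4 → f/4.5 → f/5 — 3 1/3 stops smaller aperture (darker).
Net change so far: 1/3 stop brighter. Offset with the ISO: 25600 → 20000.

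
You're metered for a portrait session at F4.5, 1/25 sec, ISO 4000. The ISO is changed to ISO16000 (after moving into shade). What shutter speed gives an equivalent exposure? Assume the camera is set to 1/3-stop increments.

ISO: 4000 → 5000 → 6400 → 8000 → 10000 → 12800 → 16000 — 2 stops raised (brighter).
Need 2 stops darker from the shutter speed: 1/25 → 1/30 → 1/40 → 1/50 → 1/60 → 1/80 → 1/100.

1/100s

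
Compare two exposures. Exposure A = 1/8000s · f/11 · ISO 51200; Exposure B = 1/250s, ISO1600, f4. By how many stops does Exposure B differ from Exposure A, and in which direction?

Aperture: f/11 → f/8 → f/5.6 → f/4 — 3 stops larger aperture (brighter).
Shutter speed: 1/8000 → 1/4000 → 1/2000 → 1/1000 → 1/500 → 1/250 — 5 stops longer (brighter).
ISO: 51200 → 25600 → 12800 → 6400 → 3200 → 1600 — 5 stops lower (darker).
Net: +3 +5 −5 = +3 stops.

3 stops brighter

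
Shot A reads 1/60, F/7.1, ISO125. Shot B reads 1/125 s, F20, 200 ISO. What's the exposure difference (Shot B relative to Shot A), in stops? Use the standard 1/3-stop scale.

Aperture: f/7.1 → f/8 → f/9 → f/10 → f/11 → f/13 → f/14 → f/16 → f/18 → f/20 — 3 stops narrower (darker).
Shutter speed: 1/60 → 1/80 → 1/100 → 1/125 — 1 stop shorter (darker).
ISO: 125 → 160 → 200 — 2/3 stop raised (brighter).
Net: −3 −1 +2/3 = −3 1/3 stops.

3 1/3 stops darker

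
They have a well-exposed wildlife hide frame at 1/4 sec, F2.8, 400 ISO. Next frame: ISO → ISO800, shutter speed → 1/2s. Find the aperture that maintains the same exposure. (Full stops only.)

ISO: 400 → 800 — 1 stop higher (brighter).
Shutter speed: 1/4 → 1/2 — 1 stop slower (brighter).
Net change so far: 2 stops brighter. Offset with the aperture: f/2.8 → f/4 → f/5.6.

f/5.6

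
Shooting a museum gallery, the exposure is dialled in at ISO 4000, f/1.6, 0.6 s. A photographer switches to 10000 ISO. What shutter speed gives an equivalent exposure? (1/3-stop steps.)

1/4s

ISO: 4000 → 5000 → 6400 → 8000 → 10000 — 1 1/3 stops raised (brighter).
Need 1 1/3 stops darker from the shutter speed: 0.6 → 0.5 → 0.4 → 0.3 → 1/4.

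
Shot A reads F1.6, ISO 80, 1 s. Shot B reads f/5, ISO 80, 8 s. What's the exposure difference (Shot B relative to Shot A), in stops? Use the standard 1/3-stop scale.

1/3 stop darker

Aperture: f/1.6 → f/1.8 → f/2 → f/2.2 → f/2.5 → f/2.8 → f/3.2 → f/3.5 → f/4 → f/4.5 → f/5 — 3 1/3 stops narrower (darker).
Shutter speed: 1 → 1.3 → 1.6 → 2 → 2.5 → 3.2 → 4 → 5 → 6 → 8 — 3 stops longer (brighter).
ISO: unchanged.
Net: −3 1/3 +3 = −1/3 stops.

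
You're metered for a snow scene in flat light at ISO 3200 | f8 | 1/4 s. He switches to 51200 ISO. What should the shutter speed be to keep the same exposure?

ISO: 3200 → 6400 → 12800 → 25600 → 51200 — 4 stops higher (brighter).
Need 4 stops darker from the shutter speed: 1/4 → 1/8 → 1/15 → 1/30 → 1/60.

1/60s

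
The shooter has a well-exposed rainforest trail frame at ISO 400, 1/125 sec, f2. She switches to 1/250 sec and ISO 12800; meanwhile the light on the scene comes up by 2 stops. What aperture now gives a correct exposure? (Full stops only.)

f/16

Scene light: 2 stops brighter.
Shutter speed: 1/125 → 1/250 — 1 stop faster (darker).
ISO: 400 → 800 → 1600 → 3200 → 6400 → 12800 — 5 stops higher (brighter).
Net so far: 6 stops brighter. Aperture: f/2 → f/2.8 → f/4 → f/5.6 → f/8 → f/11 → f/16.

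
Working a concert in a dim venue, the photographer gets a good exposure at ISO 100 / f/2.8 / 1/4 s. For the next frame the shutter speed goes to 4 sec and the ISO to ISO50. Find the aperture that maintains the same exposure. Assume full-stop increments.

f/8

Shutter speed: 1/4 → 1/2 → 1 → 2 → 4 — 4 stops slower (brighter).
ISO: 100 → 50 — 1 stop lower (darker).
Net change so far: 3 stops brighter. Offset with the aperture: f/2.8 → f/4 → f/5.6 → f/8.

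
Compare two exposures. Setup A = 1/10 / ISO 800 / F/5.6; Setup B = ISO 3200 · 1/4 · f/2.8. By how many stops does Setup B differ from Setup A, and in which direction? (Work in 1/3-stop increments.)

Aperture: f/5.6 → f/5 → f/4.5 → f/4 → f/3.5 → f/3.2 → f/2.8 — 2 stops opened up (brighter).
Shutter speed: 1/10 → 1/8 → 1/6 → 1/5 → 1/4 — 1 1/3 stops longer (brighter).
ISO: 800 → 1000 → 1250 → 1600 → 2000 → 2500 → 3200 — 2 stops higher (brighter).
Net: +2 +1 1/3 +2 = +5 1/3 stops.

5 1/3 stops brighter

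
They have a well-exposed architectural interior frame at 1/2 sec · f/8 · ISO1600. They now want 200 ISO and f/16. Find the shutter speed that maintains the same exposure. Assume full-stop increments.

ISO: 1600 → 800 → 400 → 200 — 3 stops dropped (darker).
Aperture: f/8 → f/11 → f/16 — 2 stops smaller aperture (darker).
Net change so far: 5 stops darker. Offset with the shutter speed: 1/2 → 1 → 2 → 4 → 8 → 15.

15 s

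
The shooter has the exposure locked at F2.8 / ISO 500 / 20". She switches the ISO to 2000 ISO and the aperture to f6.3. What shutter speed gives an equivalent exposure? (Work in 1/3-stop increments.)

25 s

ISO: 500 → 640 → 800 → 1000 → 1250 → 1600 → 2000 — 2 stops higher (brighter).
Aperture: f/2.8 → f/3.2 → f/3.5 → f/4 → f/4.5 → f/5 → f/5.6 → f/6.3 — 2 1/3 stops stopped down (darker).
Net change so far: 1/3 stop darker. Offset with the shutter speed: 20 → 25.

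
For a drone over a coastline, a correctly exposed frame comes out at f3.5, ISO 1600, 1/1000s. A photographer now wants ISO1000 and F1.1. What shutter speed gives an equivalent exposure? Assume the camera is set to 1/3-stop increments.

1/6400s

ISO: 1600 → 1250 → 1000 — 2/3 stop dropped (darker).
Aperture: f/3.5 → f/3.2 → f/2.8 → f/2.5 → f/2.2 → f/2 → f/1.8 → f/1.6 → f/1.4 → f/1.2 → f/1.1 — 3 1/3 stops wider (brighter).
Net change so far: 2 2/3 stops brighter. Offset with the shutter speed: 1/1000 → 1/1250 → 1/1600 → 1/2000 → 1/2500 → 1/3200 → 1/4000 → 1/5000 → 1/6400.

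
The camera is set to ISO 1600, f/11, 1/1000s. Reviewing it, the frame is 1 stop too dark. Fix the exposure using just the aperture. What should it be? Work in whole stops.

Underexposed by 1 stop → need 1 stop brighter.
Aperture: f/11 → f/8.

f/8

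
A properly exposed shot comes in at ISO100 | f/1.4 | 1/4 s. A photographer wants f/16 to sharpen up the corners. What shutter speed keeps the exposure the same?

Aperture: f/1.4 → f/2 → f/2.8 → f/4 → f/5.6 → f/8 → f/11 → f/16 — 7 stops stopped down (darker).
Need 7 stops brighter from the shutter speed: 1/4 → 1/2 → 1 → 2 → 4 → 8 → 15 → 30.

30 s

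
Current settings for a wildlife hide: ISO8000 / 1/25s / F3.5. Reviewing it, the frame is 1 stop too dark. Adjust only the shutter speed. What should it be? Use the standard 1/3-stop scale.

Underexposed by 1 stop → need 1 stop brighter.
Shutter speed: 1/25 → 1/20 → 1/15 → 1/13.

1/13s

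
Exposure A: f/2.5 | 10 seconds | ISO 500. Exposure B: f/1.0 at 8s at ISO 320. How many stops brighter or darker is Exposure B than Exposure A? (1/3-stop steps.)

Aperture: f/2.5 → f/2.2 → f/2 → f/1.8 → f/1.6 → f/1.4 → f/1.2 → f/1.1 → f/1.0 — 2 2/3 stops larger aperture (brighter).
Shutter speed: 10 → 8 — 1/3 stop shorter (darker).
ISO: 500 → 400 → 320 — 2/3 stop lower (darker).
Net: +2 2/3 −1/3 −2/3 = +1 2/3 stops.

1 2/3 stops brighter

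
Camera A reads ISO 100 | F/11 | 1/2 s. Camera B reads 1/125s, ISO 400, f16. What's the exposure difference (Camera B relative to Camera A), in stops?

Aperture: f/11 → f/16 — 1 stop stopped down (darker).
Shutter speed: 1/2 → 1/4 → 1/8 → 1/15 → 1/30 → 1/60 → 1/125 — 6 stops faster (darker).
ISO: 100 → 200 → 400 — 2 stops raised (brighter).
Net: −1 −6 +2 = −5 stops.

5 stops darker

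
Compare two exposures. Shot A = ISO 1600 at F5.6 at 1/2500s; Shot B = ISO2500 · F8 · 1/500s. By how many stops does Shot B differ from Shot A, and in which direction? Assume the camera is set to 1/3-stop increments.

Aperture: f/5.6 → f/6.3 → f/7.1 → f/8 — 1 stop stopped down (darker).
Shutter speed: 1/2500 → 1/2000 → 1/1600 → 1/1250 → 1/1000 → 1/800 → 1/640 → 1/500 — 2 1/3 stops slower (brighter).
ISO: 1600 → 2000 → 2500 — 2/3 stop raised (brighter).
Net: −1 +2 1/3 +2/3 = +2 stops.

2 stops brighter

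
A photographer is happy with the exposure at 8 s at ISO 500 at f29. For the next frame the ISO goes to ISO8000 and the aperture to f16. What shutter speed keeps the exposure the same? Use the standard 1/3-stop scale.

ISO: 500 → 640 → 800 → 1000 → 1250 → 1600 → 2000 → 2500 → 3200 → 4000 → 5000 → 6400 → 8000 — 4 stops raised (brighter).
Aperture: f/29 → f/25 → f/22 → f/20 → f/18 → f/16 — 1 2/3 stops wider (brighter).
Net change so far: 5 2/3 stops brighter. Offset with the shutter speed: 8 → 6 → 5 → 4 → 3.2 → 2.5 → 2 → 1.6 → 1.3 → 1 → 0.8 → 0.6 → 0.5 → 0.4 → 0.3 → 1/4 → 1/5 → 1/6.

1/6s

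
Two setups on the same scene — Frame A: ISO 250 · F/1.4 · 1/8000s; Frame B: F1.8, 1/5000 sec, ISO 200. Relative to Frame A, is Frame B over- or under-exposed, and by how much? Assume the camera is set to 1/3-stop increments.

Aperture: f/1.4 → f/1.6 → f/1.8 — 2/3 stop stopped down (darker).
Shutter speed: 1/8000 → 1/6400 → 1/5000 — 2/3 stop slower (brighter).
ISO: 250 → 200 — 1/3 stop dropped (darker).
Net: −2/3 +2/3 −1/3 = −1/3 stops.

1/3 stop darker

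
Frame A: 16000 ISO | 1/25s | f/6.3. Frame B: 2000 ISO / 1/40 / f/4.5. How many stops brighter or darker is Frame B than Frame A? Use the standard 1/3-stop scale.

2 2/3 stops darker

Aperture: f/6.3 → f/5.6 → f/5 → f/4.5 — 1 stop larger aperture (brighter).
Shutter speed: 1/25 → 1/30 → 1/40 — 2/3 stop shorter (darker).
ISO: 16000 → 12800 → 10000 → 8000 → 6400 → 5000 → 4000 → 3200 → 2500 → 2000 — 3 stops dropped (darker).
Net: +1 −2/3 −3 = −2 2/3 stops.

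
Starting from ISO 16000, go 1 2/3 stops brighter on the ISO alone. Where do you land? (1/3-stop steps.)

ISO: 16000 → 20000 → 25600 → 32000 → 40000 → 51200 — 1 2/3 stops higher (brighter).

ISO 51200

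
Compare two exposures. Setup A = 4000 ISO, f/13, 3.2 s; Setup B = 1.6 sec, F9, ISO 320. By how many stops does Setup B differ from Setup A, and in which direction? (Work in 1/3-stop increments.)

Aperture: f/13 → f/11 → f/10 → f/9 — 1 stop wider (brighter).
Shutter speed: 3.2 → 2.5 → 2 → 1.6 — 1 stop shorter (darker).
ISO: 4000 → 3200 → 2500 → 2000 → 1600 → 1250 → 1000 → 800 → 640 → 500 → 400 → 320 — 3 2/3 stops lower (darker).
Net: +1 −1 −3 2/3 = −3 2/3 stops.

3 2/3 stops darker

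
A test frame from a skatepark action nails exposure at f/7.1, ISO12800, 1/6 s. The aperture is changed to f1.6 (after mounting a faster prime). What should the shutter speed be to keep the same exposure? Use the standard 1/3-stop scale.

1/125s

Aperture: f/7.1 → f/6.3 → f/5.6 → f/5 → f/4.5 → f/4 → f/3.5 → f/3.2 → f/2.8 → f/2.5 → f/2.2 → f/2 → f/1.8 → f/1.6 — 4 1/3 stops opened up (brighter).
Need 4 1/3 stops darker from the shutter speed: 1/6 → 1/8 → 1/10 → 1/13 → 1/15 → 1/20 → 1/25 → 1/30 → 1/40 → 1/50 → 1/60 → 1/80 → 1/100 → 1/125.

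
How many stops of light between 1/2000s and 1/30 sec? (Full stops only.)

1/2000 → 1/1000 → 1/500 → 1/250 → 1/125 → 1/60 → 1/30 — count the steps: 6 stops.

6 stops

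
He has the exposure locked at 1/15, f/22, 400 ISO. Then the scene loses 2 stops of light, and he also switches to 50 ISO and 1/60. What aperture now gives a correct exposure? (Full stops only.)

f/2

Scene light: 2 stops darker.
ISO: 400 → 200 → 100 → 50 — 3 stops dropped (darker).
Shutter speed: 1/15 → 1/30 → 1/60 — 2 stops shorter (darker).
Net so far: 7 stops darker. Aperture: f/22 → f/16 → f/11 → f/8 → f/5.6 → f/4 → f/2.8 → f/2.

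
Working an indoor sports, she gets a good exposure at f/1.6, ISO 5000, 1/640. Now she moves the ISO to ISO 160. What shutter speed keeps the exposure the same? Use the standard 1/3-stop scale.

ISO: 5000 → 4000 → 3200 → 2500 → 2000 → 1600 → 1250 → 1000 → 800 → 640 → 500 → 400 → 320 → 250 → 200 → 160 — 5 stops dropped (darker).
Need 5 stops brighter from the shutter speed: 1/640 → 1/500 → 1/400 → 1/320 → 1/250 → 1/200 → 1/160 → 1/125 → 1/100 → 1/80 → 1/60 → 1/50 → 1/40 → 1/30 → 1/25 → 1/20.

1/20s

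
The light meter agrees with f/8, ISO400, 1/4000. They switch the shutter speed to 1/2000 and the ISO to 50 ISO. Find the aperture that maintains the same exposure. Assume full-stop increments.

f/4

Shutter speed: 1/4000 → 1/2000 — 1 stop longer (brighter).
ISO: 400 → 200 → 100 → 50 — 3 stops dropped (darker).
Net change so far: 2 stops darker. Offset with the aperture: f/8 → f/5.6 → f/4.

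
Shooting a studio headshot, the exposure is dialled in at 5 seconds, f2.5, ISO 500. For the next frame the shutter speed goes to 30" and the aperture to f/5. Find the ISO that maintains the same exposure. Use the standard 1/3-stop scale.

ISO 320

Shutter speed: 5 → 6 → 8 → 10 → 13 → 15 → 20 → 25 → 30 — 2 2/3 stops longer (brighter).
Aperture: f/2.5 → f/2.8 → f/3.2 → f/3.5 → f/4 → f/4.5 → f/5 — 2 stops narrower (darker).
Net change so far: 2/3 stop brighter. Offset with the ISO: 500 → 400 → 320.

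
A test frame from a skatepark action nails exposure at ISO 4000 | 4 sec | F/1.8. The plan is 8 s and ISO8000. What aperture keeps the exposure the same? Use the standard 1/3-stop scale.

f/3.5

Shutter speed: 4 → 5 → 6 → 8 — 1 stop slower (brighter).
ISO: 4000 → 5000 → 6400 → 8000 — 1 stop raised (brighter).
Net change so far: 2 stops brighter. Offset with the aperture: f/1.8 → f/2 → f/2.2 → f/2.5 → f/2.8 → f/3.2 → f/3.5.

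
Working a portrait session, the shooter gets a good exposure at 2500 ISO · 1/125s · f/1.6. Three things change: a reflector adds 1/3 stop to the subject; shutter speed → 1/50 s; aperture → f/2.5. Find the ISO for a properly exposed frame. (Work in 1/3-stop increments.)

Scene light: 1/3 stop brighter.
Shutter speed: 1/125 → 1/100 → 1/80 → 1/60 → 1/50 — 1 1/3 stops longer (brighter).
Aperture: f/1.6 → f/1.8 → f/2 → f/2.2 → f/2.5 — 1 1/3 stops smaller aperture (darker).
Net so far: 1/3 stop brighter. ISO: 2500 → 2000.

ISO 2000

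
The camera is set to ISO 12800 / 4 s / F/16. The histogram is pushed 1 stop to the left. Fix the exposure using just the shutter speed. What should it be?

Underexposed by 1 stop → need 1 stop brighter.
Shutter speed: 4 → 8.

8 s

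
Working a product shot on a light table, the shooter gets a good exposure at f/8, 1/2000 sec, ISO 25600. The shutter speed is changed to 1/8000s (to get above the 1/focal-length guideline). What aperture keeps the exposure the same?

f/4

Shutter speed: 1/2000 → 1/4000 → 1/8000 — 2 stops faster (darker).
Need 2 stops brighter from the aperture: f/8 → f/5.6 → f/4.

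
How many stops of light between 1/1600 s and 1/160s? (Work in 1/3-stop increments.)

3 1/3 stops

1/1600 → 1/1250 → 1/1000 → 1/800 → 1/640 → 1/500 → 1/400 → 1/320 → 1/250 → 1/200 → 1/160 — count the steps: 10 third-stops = 3 1/3 stops.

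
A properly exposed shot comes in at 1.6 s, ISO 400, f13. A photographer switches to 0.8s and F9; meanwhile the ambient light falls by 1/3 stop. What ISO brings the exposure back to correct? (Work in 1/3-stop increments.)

ISO 500

Scene light: 1/3 stop darker.
Shutter speed: 1.6 → 1.3 → 1 → 0.8 — 1 stop faster (darker).
Aperture: f/13 → f/11 → f/10 → f/9 — 1 stop wider (brighter).
Net so far: 1/3 stop darker. ISO: 400 → 500.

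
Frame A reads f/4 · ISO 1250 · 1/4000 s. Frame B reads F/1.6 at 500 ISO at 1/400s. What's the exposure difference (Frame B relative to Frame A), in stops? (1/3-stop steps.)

Aperture: f/4 → f/3.5 → f/3.2 → f/2.8 → f/2.5 → f/2.2 → f/2 → f/1.8 → f/1.6 — 2 2/3 stops wider (brighter).
Shutter speed: 1/4000 → 1/3200 → 1/2500 → 1/2000 → 1/1600 → 1/1250 → 1/1000 → 1/800 → 1/640 → 1/500 → 1/400 — 3 1/3 stops slower (brighter).
ISO: 1250 → 1000 → 800 → 640 → 500 — 1 1/3 stops lower (darker).
Net: +2 2/3 +3 1/3 −1 1/3 = +4 2/3 stops.

4 2/3 stops brighter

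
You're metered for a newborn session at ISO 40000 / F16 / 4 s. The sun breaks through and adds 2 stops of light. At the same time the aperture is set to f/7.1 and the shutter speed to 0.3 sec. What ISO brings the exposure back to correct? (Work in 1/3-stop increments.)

ISO 25600

Scene light: 2 stops brighter.
Aperture: f/16 → f/14 → f/13 → f/11 → f/10 → f/9 → f/8 → f/7.1 — 2 1/3 stops wider (brighter).
Shutter speed: 4 → 3.2 → 2.5 → 2 → 1.6 → 1.3 → 1 → 0.8 → 0.6 → 0.5 → 0.4 → 0.3 — 3 2/3 stops shorter (darker).
Net so far: 2/3 stop brighter. ISO: 40000 → 32000 → 25600.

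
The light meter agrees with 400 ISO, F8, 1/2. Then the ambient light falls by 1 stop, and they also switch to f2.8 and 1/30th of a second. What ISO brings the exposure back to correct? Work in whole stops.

ISO 1600

Scene light: 1 stop darker.
Aperture: f/8 → f/5.6 → f/4 → f/2.8 — 3 stops wider (brighter).
Shutter speed: 1/2 → 1/4 → 1/8 → 1/15 → 1/30 — 4 stops shorter (darker).
Net so far: 2 stops darker. ISO: 400 → 800 → 1600.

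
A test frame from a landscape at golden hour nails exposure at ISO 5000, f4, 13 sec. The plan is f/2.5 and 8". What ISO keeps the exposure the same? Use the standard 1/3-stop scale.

ISO 3200

Aperture: f/4 → f/3.5 → f/3.2 → f/2.8 → f/2.5 — 1 1/3 stops larger aperture (brighter).
Shutter speed: 13 → 10 → 8 — 2/3 stop shorter (darker).
Net change so far: 2/3 stop brighter. Offset with the ISO: 5000 → 4000 → 3200.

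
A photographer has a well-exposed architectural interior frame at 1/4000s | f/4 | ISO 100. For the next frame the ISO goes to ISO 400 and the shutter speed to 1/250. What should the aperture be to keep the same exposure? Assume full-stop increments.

ISO: 100 → 200 → 400 — 2 stops raised (brighter).
Shutter speed: 1/4000 → 1/2000 → 1/1000 → 1/500 → 1/250 — 4 stops slower (brighter).
Net change so far: 6 stops brighter. Offset with the aperture: f/4 → f/5.6 → f/8 → f/11 → f/16 → f/22 → f/32.

f/32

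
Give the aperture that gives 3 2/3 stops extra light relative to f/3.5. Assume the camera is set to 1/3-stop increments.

Aperture: f/3.5 → f/3.2 → f/2.8 → f/2.5 → f/2.2 → f/2 → f/1.8 → f/1.6 → f/1.4 → f/1.2 → f/1.1 → f/1.0 — 3 2/3 stops wider (brighter).

f/1.0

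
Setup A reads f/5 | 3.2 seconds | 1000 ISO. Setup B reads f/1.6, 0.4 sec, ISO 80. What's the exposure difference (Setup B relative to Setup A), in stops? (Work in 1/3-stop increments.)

3 1/3 stops darker

Aperture: f/5 → f/4.5 → f/4 → f/3.5 → f/3.2 → f/2.8 → f/2.5 → f/2.2 → f/2 → f/1.8 → f/1.6 — 3 1/3 stops larger aperture (brighter).
Shutter speed: 3.2 → 2.5 → 2 → 1.6 → 1.3 → 1 → 0.8 → 0.6 → 0.5 → 0.4 — 3 stops faster (darker).
ISO: 1000 → 800 → 640 → 500 → 400 → 320 → 250 → 200 → 160 → 125 → 100 → 80 — 3 2/3 stops lower (darker).
Net: +3 1/3 −3 −3 2/3 = −3 1/3 stops.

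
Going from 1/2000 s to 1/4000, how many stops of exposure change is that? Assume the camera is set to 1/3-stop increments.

1 stop

1/2000 → 1/2500 → 1/3200 → 1/4000 — count the steps: 3 third-stops = 1 stop.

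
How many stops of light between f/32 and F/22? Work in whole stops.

f/32 → f/22 — count the steps: 1 stop.

1 stop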